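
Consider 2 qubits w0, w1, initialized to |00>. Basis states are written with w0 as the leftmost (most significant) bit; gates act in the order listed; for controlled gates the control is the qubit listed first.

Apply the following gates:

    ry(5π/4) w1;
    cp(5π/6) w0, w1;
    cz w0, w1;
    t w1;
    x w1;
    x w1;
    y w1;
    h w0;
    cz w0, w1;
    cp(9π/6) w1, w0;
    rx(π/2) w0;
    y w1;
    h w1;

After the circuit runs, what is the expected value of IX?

In the final state, IX has expectation -sqrt(2)/2. Key observation: steps 5-6 multiply out to the identity, so the circuit reduces to the remaining gates.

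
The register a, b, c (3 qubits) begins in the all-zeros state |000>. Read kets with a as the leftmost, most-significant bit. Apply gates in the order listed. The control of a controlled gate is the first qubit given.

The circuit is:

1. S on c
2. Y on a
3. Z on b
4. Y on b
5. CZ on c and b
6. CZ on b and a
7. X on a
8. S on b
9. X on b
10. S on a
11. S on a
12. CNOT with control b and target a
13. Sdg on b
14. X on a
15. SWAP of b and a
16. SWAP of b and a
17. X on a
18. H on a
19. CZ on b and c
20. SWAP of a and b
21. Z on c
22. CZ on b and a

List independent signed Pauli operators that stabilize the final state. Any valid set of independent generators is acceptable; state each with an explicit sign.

The stabilizer group can be generated by +IXI, +ZII, +IIZ, among other valid generating sets. Key observation: the block from step 14 through step 17 cancels to the identity and can be dropped.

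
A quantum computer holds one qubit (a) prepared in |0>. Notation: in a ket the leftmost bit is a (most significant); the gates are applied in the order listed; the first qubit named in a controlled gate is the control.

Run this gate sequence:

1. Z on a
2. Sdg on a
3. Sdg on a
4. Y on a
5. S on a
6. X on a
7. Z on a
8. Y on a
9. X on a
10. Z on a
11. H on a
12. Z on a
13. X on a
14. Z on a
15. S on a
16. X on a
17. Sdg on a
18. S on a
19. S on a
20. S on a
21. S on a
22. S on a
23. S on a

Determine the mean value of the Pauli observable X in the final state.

In the final state, X has expectation 1.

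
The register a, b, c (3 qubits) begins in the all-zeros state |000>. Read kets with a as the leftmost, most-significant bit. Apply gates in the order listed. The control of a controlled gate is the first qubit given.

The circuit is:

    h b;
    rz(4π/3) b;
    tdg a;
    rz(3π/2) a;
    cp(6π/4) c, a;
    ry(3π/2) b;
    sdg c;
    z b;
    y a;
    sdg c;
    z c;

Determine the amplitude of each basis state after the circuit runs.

The final amplitudes are (-exp(I*pi/6) + I)*exp(11*I*pi/12)/2 on |100>, (1 + exp(I*pi/3))*exp(I*pi/12)/2 on |110>, and 0 on every other basis state.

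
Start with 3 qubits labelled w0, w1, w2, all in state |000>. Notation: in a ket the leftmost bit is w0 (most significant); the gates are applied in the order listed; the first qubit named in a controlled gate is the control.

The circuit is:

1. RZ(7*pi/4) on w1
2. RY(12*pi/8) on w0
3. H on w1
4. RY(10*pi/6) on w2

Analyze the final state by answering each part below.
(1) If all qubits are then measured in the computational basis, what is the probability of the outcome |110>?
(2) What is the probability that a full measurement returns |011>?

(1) The probability of measuring |110> is 3/16.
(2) A full measurement returns |011> with probability 1/16.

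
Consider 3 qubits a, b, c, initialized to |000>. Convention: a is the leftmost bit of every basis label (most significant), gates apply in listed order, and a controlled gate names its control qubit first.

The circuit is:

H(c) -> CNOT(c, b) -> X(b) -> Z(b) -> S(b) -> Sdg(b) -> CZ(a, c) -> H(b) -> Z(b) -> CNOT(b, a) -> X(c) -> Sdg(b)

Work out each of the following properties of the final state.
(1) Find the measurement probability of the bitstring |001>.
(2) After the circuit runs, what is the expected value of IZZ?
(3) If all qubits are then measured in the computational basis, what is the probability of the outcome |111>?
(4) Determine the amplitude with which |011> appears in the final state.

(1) Outcome |001> occurs with probability 1/4. Key observation: steps 5-6 multiply out to the identity, so the circuit reduces to the remaining gates.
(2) In the final state, IZZ has expectation 0.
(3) Outcome |111> occurs with probability 1/4.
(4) The final state's coefficient on |011> equals 0.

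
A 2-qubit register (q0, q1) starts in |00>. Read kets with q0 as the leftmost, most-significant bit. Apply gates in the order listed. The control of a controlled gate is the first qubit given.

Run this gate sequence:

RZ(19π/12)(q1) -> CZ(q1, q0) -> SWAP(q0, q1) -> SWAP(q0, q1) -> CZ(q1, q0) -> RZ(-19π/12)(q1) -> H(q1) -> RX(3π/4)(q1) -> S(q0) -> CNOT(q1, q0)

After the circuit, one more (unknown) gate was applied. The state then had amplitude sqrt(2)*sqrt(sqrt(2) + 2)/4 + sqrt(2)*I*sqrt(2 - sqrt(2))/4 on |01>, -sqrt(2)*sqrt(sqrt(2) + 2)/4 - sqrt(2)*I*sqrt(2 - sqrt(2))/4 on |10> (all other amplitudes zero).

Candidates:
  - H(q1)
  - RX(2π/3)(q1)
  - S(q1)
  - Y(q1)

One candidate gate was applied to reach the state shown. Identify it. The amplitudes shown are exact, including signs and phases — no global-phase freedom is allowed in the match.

It was Y(q1) that produced the state shown. Key observation: gates 1-6 undo each other exactly, leaving only the rest of the circuit to track.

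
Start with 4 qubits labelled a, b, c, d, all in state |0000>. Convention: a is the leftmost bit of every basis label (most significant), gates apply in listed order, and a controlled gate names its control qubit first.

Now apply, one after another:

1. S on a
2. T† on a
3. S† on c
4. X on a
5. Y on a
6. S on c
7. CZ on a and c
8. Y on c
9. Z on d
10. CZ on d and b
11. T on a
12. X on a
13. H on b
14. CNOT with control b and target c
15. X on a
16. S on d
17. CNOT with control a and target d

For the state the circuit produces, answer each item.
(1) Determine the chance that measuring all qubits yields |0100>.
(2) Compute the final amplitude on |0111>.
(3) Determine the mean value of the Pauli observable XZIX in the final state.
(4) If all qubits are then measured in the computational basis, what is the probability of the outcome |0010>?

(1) Outcome |0100> occurs with probability 1/2.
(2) The amplitude on |0111> is 0.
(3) In the final state, XZIX has expectation 0.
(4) Outcome |0010> occurs with probability 1/2.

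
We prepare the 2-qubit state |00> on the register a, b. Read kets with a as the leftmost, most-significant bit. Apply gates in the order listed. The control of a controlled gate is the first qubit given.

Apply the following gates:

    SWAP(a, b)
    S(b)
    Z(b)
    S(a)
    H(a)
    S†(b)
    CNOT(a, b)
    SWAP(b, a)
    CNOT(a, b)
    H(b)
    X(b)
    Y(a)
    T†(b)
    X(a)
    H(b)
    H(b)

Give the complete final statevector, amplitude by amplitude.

The resulting statevector has amplitude I/2 on |00>, exp(I*pi/4)/2 on |01>, -I/2 on |10>, -exp(I*pi/4)/2 on |11>.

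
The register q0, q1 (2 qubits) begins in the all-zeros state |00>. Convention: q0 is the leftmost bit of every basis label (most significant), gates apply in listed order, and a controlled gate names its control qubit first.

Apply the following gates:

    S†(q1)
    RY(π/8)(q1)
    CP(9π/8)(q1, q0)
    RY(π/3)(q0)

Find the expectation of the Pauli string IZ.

The expectation value of IZ is sqrt(sqrt(2) + 2)/2.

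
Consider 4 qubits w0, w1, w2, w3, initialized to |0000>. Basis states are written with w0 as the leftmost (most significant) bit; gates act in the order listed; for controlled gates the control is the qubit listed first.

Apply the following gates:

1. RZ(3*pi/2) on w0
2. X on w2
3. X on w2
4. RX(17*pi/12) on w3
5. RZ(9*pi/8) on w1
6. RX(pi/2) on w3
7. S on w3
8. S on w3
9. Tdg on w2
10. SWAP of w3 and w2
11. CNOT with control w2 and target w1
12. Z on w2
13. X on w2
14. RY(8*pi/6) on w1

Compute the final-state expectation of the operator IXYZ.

In the final state, IXYZ has expectation -sqrt(2)/8 + sqrt(6)/8. Key observation: steps 2-3 multiply out to the identity, so the circuit reduces to the remaining gates.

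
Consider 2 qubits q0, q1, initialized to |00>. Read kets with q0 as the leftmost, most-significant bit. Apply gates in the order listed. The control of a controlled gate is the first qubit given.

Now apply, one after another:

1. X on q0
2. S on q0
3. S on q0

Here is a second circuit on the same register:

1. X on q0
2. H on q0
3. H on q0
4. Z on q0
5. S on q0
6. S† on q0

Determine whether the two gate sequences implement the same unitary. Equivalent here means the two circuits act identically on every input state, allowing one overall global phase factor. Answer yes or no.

Yes — the two circuits implement the same unitary up to a global phase.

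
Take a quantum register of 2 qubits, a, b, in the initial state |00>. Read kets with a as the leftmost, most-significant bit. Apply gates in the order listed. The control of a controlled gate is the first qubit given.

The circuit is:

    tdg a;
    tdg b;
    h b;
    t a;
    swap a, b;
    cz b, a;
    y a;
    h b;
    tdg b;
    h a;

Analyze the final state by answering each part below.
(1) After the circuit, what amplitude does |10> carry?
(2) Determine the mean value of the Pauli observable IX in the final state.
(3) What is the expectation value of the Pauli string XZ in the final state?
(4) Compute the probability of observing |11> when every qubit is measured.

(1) |10> carries amplitude -sqrt(2)*I/2 in the final state.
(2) The expectation value of IX is sqrt(2)/2.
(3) The observable XZ averages to 0.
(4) A full measurement returns |11> with probability 1/2.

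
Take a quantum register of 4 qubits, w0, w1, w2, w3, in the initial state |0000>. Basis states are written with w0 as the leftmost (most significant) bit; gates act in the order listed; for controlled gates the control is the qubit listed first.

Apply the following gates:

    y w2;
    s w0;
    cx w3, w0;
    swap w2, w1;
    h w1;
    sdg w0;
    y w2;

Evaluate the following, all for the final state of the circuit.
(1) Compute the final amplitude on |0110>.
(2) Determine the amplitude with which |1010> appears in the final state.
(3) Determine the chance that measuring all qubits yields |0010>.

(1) The amplitude on |0110> is sqrt(2)/2.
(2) |1010> carries amplitude 0 in the final state.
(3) The probability of measuring |0010> is 1/2.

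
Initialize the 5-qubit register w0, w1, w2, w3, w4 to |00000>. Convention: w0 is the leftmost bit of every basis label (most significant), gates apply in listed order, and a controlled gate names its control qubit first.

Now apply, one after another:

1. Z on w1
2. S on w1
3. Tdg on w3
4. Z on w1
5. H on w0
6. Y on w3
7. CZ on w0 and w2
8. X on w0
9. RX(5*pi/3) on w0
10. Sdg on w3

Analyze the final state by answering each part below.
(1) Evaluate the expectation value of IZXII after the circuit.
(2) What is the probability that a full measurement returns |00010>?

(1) The observable IZXII averages to 0.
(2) A full measurement returns |00010> with probability 1/2.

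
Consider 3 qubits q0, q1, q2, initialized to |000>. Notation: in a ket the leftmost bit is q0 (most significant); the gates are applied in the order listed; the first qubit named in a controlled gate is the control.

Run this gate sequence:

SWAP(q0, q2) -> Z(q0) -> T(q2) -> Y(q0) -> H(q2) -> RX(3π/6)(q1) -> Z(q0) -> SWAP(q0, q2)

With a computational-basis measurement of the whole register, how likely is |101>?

The probability of measuring |101> is 1/4.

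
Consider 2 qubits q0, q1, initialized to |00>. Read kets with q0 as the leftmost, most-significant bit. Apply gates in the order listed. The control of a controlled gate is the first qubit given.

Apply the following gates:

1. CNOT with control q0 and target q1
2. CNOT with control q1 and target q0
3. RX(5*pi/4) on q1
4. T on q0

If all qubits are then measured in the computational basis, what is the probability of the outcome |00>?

A full measurement returns |00> with probability 1/2 - sqrt(2)/4.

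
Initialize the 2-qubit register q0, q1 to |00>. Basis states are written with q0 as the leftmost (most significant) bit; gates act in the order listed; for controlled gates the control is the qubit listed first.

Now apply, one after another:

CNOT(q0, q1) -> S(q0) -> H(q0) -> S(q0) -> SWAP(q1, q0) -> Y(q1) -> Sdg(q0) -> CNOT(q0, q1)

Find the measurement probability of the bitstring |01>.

A full measurement returns |01> with probability 1/2.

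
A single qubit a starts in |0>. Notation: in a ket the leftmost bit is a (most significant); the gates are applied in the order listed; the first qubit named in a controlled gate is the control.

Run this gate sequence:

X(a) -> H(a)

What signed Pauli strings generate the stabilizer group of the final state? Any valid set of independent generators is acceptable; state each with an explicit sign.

The final state is stabilized by the group generated by -X; other independent generating sets are equally valid.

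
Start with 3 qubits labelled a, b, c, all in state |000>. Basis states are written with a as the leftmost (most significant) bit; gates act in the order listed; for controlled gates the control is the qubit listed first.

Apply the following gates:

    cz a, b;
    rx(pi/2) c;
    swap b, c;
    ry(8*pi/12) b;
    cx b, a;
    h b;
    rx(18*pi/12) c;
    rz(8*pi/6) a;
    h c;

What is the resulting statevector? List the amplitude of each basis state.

The final amplitudes are (-sqrt(3) + 1 + I + sqrt(3)*I)*exp(I*pi/3)/8 on |000>, (1 + sqrt(3) - I + sqrt(3)*I)*exp(I*pi/3)/8 on |001>, (-sqrt(3) + 1 + I + sqrt(3)*I)*exp(I*pi/3)/8 on |010>, (1 + sqrt(3) - I + sqrt(3)*I)*exp(I*pi/3)/8 on |011>, -sqrt(3)*exp(2*I*pi/3)/8 - exp(2*I*pi/3)/8 - exp(I*pi/6)/8 + sqrt(3)*exp(I*pi/6)/8 on |100>, -sqrt(3)*exp(2*I*pi/3)/8 - sqrt(3)*exp(I*pi/6)/8 - exp(I*pi/6)/8 + exp(2*I*pi/3)/8 on |101>, -sqrt(3)*exp(I*pi/6)/8 + exp(I*pi/6)/8 + exp(2*I*pi/3)/8 + sqrt(3)*exp(2*I*pi/3)/8 on |110>, -exp(2*I*pi/3)/8 + exp(I*pi/6)/8 + sqrt(3)*exp(I*pi/6)/8 + sqrt(3)*exp(2*I*pi/3)/8 on |111>.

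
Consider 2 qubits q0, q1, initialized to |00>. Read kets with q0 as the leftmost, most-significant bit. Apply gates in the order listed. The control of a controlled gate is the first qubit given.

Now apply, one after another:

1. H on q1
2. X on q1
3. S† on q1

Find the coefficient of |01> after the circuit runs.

|01> carries amplitude -sqrt(2)*I/2 in the final state.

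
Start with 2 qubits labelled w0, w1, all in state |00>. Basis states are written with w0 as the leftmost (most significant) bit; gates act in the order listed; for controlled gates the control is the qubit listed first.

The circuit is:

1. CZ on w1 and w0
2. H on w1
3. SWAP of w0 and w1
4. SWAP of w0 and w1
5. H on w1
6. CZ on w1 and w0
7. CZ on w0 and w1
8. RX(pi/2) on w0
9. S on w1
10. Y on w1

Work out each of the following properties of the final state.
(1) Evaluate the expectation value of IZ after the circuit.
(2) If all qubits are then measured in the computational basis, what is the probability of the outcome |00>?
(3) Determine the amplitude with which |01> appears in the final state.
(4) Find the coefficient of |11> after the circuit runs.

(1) The observable IZ averages to -1.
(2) A full measurement returns |00> with probability 0.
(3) The amplitude on |01> is sqrt(2)*I/2.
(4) |11> carries amplitude sqrt(2)/2 in the final state.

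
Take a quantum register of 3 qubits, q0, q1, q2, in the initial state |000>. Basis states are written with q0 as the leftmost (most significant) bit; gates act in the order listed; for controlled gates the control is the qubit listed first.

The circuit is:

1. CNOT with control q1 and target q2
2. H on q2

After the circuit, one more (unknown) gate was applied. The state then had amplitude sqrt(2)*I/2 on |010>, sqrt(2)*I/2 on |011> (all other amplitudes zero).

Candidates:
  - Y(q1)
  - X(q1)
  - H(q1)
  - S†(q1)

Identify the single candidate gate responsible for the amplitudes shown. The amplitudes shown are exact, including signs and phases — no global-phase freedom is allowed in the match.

The unique candidate consistent with the amplitudes is Y(q1).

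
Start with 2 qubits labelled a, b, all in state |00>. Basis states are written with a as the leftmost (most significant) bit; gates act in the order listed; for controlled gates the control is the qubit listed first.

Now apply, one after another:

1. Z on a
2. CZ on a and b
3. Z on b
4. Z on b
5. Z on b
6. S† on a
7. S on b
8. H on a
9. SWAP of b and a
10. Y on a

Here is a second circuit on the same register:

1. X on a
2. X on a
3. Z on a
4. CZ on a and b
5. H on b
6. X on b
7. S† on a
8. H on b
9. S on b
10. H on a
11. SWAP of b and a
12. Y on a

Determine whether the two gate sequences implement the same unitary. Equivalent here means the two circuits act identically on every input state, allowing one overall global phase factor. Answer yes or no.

Yes — the two circuits implement the same unitary up to a global phase.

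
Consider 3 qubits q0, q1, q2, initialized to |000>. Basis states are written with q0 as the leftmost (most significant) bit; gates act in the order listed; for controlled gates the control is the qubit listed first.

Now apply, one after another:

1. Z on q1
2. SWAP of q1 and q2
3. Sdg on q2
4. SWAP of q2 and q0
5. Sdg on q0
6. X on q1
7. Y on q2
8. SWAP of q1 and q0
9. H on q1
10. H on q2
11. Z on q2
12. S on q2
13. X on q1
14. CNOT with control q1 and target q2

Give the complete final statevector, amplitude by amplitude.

The resulting statevector has amplitude 0 on |000>, 0 on |001>, 0 on |010>, 0 on |011>, I/2 on |100>, -1/2 on |101>, -1/2 on |110>, I/2 on |111>.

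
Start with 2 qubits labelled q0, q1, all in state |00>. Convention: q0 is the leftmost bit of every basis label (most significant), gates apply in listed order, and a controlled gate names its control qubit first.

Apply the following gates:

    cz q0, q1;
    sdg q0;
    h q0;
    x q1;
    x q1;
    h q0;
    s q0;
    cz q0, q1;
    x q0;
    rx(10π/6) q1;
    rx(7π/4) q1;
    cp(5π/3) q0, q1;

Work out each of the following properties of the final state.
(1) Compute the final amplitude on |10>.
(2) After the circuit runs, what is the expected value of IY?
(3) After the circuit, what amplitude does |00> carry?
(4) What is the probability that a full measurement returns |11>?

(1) The final state's coefficient on |10> equals -sqrt(2 - sqrt(2))/4 + sqrt(3*sqrt(2) + 6)/4. Key observation: gates 1-8 undo each other exactly, leaving only the rest of the circuit to track.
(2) The expectation value of IY is sqrt(2)/8 + sqrt(6)/8.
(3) The final state's coefficient on |00> equals 0.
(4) The probability of measuring |11> is -sqrt(2)/8 + sqrt(6)/8 + 1/2.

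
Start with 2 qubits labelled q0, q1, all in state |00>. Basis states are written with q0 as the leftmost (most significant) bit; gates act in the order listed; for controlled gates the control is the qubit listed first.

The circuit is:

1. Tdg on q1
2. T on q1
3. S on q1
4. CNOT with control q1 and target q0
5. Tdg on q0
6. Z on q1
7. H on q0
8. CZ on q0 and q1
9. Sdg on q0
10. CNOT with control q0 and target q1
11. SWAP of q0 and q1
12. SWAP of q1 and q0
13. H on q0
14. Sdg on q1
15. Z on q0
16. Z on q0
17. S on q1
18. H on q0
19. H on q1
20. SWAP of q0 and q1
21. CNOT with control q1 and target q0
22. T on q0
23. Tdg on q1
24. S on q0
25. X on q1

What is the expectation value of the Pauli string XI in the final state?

The expectation value of XI is 0.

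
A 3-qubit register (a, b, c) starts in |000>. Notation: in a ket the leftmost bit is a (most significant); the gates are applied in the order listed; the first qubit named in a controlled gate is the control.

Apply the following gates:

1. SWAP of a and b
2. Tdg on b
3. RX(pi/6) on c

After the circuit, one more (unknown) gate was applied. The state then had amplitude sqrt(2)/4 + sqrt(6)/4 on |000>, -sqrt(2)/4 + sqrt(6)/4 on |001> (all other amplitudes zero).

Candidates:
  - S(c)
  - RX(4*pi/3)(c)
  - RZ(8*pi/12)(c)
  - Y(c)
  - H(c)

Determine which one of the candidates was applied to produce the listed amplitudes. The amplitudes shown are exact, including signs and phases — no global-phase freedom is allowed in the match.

The unique candidate consistent with the amplitudes is S(c).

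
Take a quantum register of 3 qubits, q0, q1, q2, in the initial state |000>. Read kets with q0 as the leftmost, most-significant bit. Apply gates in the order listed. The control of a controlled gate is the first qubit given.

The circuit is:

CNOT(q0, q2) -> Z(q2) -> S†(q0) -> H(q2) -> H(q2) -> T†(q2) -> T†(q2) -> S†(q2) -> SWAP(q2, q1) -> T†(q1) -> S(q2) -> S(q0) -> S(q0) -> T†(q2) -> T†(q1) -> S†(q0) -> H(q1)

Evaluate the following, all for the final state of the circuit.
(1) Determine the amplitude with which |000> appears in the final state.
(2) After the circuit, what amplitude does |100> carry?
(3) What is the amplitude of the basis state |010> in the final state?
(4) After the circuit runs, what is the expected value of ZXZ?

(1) |000> carries amplitude sqrt(2)/2 in the final state. Key observation: gates 4-5 undo each other exactly, leaving only the rest of the circuit to track.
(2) The final state's coefficient on |100> equals 0.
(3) The amplitude on |010> is sqrt(2)/2.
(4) The expectation value of ZXZ is 1.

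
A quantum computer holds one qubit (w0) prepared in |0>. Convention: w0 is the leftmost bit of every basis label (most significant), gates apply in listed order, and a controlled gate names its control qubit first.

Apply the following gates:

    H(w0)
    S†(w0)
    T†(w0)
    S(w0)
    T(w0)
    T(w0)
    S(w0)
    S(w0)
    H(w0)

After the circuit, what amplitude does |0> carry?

The final state's coefficient on |0> equals 1/2 - exp(I*pi/4)/2.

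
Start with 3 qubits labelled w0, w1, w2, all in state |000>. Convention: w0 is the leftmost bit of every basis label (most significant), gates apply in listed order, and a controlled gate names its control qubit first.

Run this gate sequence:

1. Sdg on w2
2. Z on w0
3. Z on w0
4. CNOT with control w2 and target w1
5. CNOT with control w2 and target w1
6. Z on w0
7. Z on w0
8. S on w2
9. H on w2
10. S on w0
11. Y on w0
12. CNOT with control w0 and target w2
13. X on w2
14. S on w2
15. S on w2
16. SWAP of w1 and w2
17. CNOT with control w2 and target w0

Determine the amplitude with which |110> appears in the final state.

The final state's coefficient on |110> equals -sqrt(2)*I/2.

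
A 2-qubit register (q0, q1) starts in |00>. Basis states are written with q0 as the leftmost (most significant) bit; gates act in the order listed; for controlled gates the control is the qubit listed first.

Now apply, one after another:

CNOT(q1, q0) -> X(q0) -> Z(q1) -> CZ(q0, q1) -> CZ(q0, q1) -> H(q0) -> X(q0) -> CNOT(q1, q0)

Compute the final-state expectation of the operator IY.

The observable IY averages to 0.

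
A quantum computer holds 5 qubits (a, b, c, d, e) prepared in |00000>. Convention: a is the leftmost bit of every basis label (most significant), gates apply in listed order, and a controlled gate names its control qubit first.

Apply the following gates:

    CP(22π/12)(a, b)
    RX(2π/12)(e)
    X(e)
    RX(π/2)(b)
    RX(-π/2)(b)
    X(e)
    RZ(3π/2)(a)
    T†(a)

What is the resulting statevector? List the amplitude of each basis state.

The resulting statevector has amplitude (-sqrt(6) - sqrt(2))*exp(I*pi/4)/4 on |00000>, (-sqrt(2) + sqrt(6))*exp(3*I*pi/4)/4 on |00001>, and 0 on every other basis state. Key observation: steps 3-6 multiply out to the identity, so the circuit reduces to the remaining gates.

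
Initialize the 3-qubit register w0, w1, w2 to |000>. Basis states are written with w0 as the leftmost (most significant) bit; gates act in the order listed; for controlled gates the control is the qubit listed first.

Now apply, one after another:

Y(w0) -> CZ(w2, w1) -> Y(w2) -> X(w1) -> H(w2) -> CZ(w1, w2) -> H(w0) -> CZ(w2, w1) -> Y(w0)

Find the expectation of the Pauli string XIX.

The observable XIX averages to -1.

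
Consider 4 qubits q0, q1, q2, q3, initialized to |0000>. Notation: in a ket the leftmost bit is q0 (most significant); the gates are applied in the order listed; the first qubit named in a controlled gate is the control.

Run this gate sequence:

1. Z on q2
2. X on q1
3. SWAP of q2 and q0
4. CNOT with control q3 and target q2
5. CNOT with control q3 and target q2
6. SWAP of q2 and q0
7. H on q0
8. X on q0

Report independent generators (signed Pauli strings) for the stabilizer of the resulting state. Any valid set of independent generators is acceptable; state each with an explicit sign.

The final state is stabilized by the group generated by +XIII, -IZII, +IIZI, +IIIZ; other independent generating sets are equally valid. Key observation: the block from step 3 through step 6 cancels to the identity and can be dropped.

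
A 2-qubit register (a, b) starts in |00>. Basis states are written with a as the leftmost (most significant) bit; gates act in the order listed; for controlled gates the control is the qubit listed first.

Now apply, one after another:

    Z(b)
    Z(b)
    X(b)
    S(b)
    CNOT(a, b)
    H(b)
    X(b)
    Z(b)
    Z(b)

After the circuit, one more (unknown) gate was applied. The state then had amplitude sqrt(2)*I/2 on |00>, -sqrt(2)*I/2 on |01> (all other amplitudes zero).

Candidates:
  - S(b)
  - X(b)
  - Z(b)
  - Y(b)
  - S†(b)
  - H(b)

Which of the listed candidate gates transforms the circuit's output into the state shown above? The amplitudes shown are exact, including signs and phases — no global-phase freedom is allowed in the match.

The unique candidate consistent with the amplitudes is X(b).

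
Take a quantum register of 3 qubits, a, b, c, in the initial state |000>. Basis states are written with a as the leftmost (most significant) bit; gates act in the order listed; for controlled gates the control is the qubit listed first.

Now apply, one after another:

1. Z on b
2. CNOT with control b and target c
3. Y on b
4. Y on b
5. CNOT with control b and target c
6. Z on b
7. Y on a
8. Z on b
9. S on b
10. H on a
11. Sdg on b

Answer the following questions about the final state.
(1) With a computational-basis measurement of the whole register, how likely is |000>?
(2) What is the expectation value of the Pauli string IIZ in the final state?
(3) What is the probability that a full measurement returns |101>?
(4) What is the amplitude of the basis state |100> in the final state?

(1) A full measurement returns |000> with probability 1/2. Key observation: the block from step 1 through step 6 cancels to the identity and can be dropped.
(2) The observable IIZ averages to 1.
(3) The probability of measuring |101> is 0.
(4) The final state's coefficient on |100> equals -sqrt(2)*I/2.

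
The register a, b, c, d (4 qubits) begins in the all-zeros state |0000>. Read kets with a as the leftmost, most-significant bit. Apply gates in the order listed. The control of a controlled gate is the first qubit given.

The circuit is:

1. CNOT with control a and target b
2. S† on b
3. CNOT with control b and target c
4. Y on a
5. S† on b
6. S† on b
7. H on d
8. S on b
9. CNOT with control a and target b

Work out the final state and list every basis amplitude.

The resulting statevector has amplitude sqrt(2)*I/2 on |1100>, sqrt(2)*I/2 on |1101>, and 0 on every other basis state.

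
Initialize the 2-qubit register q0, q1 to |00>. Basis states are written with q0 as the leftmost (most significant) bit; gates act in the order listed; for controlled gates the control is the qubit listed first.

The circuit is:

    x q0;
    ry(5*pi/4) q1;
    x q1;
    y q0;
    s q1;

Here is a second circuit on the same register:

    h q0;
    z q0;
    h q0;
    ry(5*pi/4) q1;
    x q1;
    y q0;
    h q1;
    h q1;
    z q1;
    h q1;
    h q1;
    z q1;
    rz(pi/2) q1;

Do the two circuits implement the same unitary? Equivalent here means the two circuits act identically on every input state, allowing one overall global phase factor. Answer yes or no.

Yes, they are equivalent — the unitaries differ by at most a global phase.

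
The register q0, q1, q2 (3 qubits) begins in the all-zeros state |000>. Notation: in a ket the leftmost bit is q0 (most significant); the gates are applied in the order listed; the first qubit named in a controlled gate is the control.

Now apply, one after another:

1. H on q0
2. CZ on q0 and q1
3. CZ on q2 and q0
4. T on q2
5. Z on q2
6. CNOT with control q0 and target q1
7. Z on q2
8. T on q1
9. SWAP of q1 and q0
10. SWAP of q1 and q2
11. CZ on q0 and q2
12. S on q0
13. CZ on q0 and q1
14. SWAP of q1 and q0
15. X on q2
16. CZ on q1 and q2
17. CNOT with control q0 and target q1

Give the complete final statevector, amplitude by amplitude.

The resulting statevector has amplitude sqrt(2)/2 on |001>, -sqrt(2)*exp(3*I*pi/4)/2 on |010>, and 0 on every other basis state.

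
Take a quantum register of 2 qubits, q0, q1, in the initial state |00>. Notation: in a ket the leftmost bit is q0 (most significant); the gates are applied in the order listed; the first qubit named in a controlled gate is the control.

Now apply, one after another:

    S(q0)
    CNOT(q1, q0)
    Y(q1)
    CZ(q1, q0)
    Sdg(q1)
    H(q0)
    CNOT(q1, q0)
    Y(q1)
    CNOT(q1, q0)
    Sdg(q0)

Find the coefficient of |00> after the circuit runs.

The amplitude on |00> is -sqrt(2)*I/2.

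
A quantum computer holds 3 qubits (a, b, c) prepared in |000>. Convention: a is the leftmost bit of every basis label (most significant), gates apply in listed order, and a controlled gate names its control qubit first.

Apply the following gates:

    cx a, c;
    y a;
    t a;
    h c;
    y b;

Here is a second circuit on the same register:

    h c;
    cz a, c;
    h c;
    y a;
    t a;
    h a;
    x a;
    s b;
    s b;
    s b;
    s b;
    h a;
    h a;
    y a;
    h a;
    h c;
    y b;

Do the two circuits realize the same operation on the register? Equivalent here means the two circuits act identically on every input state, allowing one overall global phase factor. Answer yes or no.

No — the two circuits implement different unitaries, even allowing a global phase.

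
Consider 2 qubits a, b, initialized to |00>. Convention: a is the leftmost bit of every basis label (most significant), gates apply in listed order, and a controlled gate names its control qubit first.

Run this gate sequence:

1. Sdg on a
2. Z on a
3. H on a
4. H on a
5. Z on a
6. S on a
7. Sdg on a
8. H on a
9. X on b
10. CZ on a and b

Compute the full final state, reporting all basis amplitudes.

After the circuit, the state carries amplitude 0 on |00>, sqrt(2)/2 on |01>, 0 on |10>, -sqrt(2)/2 on |11>.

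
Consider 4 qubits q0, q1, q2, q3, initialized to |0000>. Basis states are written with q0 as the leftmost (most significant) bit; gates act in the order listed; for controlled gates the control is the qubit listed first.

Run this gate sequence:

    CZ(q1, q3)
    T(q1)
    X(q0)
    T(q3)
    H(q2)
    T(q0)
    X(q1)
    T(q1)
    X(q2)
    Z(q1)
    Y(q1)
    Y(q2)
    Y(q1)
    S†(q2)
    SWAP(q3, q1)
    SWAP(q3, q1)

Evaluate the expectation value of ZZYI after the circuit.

The expectation value of ZZYI is 1. Key observation: gates 15-16 undo each other exactly, leaving only the rest of the circuit to track.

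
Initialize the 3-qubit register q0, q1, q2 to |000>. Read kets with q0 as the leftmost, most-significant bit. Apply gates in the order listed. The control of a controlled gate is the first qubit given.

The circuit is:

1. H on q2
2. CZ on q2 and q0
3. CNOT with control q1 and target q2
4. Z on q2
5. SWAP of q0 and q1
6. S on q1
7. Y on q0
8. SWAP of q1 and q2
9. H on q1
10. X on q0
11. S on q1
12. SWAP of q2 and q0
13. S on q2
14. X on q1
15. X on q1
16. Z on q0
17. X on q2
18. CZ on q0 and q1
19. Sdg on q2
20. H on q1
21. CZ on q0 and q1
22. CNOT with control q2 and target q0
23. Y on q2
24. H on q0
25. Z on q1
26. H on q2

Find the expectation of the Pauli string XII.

In the final state, XII has expectation -1. Key observation: steps 14-15 multiply out to the identity, so the circuit reduces to the remaining gates.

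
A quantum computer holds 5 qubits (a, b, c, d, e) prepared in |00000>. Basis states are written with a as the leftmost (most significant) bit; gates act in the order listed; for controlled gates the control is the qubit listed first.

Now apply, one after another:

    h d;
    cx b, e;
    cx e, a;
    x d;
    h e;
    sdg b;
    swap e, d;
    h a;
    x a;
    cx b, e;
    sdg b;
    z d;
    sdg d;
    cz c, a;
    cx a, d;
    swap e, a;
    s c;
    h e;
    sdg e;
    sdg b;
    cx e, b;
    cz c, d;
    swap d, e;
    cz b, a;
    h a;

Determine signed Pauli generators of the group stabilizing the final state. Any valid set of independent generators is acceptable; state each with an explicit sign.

The stabilizer group can be generated by -XXIXZ, +IIIZX, +ZIIZI, +IZIZI, +IIZII, among other valid generating sets.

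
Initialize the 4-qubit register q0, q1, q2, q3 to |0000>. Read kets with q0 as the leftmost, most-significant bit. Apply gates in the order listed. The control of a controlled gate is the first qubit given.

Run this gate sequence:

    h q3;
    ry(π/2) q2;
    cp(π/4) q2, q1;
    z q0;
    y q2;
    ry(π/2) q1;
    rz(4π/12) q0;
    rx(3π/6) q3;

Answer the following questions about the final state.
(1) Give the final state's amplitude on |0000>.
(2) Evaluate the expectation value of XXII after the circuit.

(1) The final state's coefficient on |0000> equals (1 + I)*exp(5*I*pi/6)/4.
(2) The observable XXII averages to 0.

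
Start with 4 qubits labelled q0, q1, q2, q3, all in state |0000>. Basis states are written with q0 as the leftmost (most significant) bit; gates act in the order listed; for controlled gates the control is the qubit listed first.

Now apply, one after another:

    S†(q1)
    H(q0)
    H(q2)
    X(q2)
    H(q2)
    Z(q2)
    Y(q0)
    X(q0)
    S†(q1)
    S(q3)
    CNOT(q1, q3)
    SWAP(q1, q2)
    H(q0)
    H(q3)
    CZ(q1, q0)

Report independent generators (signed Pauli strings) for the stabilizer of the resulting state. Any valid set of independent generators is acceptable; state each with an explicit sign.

The final state is stabilized by the group generated by +IIIX, -ZIII, +IZII, +IIZI; other independent generating sets are equally valid. Key observation: gates 3-6 undo each other exactly, leaving only the rest of the circuit to track.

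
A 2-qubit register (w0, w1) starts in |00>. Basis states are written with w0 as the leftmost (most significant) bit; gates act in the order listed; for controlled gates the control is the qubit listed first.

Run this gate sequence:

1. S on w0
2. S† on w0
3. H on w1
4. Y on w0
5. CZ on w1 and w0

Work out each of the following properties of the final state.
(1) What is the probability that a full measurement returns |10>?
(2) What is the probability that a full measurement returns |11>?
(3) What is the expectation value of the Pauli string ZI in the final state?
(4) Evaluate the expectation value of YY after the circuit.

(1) A full measurement returns |10> with probability 1/2.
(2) The probability of measuring |11> is 1/2.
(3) In the final state, ZI has expectation -1.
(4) The expectation value of YY is 0.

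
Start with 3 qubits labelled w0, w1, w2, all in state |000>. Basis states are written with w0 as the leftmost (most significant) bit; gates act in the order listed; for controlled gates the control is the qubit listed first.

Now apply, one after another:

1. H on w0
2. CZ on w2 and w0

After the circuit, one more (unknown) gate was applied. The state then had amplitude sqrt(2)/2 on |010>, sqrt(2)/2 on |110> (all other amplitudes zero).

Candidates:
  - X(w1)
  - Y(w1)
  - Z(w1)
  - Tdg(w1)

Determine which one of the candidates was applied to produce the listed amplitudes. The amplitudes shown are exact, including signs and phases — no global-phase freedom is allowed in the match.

The unique candidate consistent with the amplitudes is X(w1).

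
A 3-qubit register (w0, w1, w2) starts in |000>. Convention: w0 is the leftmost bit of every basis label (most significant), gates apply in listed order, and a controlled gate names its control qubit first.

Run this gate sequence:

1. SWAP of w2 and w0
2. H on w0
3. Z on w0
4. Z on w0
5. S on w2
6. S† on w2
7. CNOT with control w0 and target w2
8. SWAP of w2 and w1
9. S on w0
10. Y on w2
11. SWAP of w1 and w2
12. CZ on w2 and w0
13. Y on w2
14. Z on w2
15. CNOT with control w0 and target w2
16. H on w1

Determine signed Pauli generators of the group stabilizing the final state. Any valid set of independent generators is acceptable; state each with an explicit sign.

The stabilizer group can be generated by -YII, -IXI, -IIZ, among other valid generating sets.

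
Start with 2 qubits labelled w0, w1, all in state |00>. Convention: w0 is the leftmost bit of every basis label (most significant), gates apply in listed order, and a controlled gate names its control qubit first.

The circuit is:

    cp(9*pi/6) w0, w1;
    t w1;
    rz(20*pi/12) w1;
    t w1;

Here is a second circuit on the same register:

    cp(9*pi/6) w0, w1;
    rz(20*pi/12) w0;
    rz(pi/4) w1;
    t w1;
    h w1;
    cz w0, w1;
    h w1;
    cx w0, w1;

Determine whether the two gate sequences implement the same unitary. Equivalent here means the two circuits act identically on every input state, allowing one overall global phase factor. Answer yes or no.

No: there is an input state on which the two circuits produce genuinely different outputs (not merely differing by a phase).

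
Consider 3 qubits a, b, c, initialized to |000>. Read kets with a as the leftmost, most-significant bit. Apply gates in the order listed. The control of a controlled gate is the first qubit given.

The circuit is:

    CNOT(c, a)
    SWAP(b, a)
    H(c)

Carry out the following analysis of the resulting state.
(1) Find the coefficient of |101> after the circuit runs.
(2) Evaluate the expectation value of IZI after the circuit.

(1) The amplitude on |101> is 0.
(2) The observable IZI averages to 1.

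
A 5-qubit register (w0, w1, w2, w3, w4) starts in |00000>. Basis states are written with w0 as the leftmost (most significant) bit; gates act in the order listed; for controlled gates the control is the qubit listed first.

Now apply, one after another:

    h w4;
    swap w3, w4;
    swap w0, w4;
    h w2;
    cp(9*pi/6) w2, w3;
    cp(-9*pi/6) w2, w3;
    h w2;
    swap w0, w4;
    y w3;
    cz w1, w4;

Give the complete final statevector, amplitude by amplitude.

The final amplitudes are -sqrt(2)*I/2 on |00000>, sqrt(2)*I/2 on |00010>, and 0 on every other basis state. Key observation: gates 3-8 undo each other exactly, leaving only the rest of the circuit to track.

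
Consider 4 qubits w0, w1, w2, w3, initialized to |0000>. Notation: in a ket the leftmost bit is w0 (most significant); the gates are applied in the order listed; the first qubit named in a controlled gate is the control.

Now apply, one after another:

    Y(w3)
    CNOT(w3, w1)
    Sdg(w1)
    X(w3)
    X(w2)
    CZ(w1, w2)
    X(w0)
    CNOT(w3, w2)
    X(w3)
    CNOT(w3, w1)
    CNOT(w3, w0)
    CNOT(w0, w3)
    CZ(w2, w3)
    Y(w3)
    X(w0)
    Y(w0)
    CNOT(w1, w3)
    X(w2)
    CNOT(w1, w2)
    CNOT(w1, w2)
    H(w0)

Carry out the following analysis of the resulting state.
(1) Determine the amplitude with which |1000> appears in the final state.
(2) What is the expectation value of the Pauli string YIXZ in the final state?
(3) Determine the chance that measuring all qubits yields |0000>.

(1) The final state's coefficient on |1000> equals -sqrt(2)/2.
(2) The expectation value of YIXZ is 0.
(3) Outcome |0000> occurs with probability 1/2.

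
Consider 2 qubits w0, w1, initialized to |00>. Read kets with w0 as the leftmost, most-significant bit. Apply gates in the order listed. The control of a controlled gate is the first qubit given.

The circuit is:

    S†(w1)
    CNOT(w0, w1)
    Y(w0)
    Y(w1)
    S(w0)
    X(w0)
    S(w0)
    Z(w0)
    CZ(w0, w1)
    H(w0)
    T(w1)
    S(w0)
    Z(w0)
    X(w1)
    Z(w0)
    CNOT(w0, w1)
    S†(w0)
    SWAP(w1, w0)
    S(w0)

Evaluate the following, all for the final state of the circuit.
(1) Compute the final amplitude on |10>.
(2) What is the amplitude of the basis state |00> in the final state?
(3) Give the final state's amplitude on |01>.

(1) The final state's coefficient on |10> equals 0.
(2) |00> carries amplitude -sqrt(2)*exp(3*I*pi/4)/2 in the final state.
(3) |01> carries amplitude 0 in the final state.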